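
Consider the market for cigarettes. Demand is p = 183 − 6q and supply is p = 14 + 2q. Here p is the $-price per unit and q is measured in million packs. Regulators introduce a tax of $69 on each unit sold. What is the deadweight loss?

Competitive equilibrium: 183 − 6q = 14 + 2q → q* = 21.125, p* = 56.25.
With the tax, the buyer price exceeds the seller price by 69: (183 − 6q) − (14 + 2q) = 69 → q' = 12.5.
Δq = 21.125 − 12.5 = 8.625; the wedge equals the tax, 69.
Welfare loss = ½ × 8.625 × 69 = $297.56 million.

$297.56 million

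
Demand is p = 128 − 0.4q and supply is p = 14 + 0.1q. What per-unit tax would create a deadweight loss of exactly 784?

Competitive equilibrium: 128 − 0.4q = 14 + 0.1q → q* = 228, p* = 36.8.
A tax t gives Δq = t/0.5 and wedge t, so DWL = t²/1.
t²/1 = 784 → t² = 784 → t = 28.

28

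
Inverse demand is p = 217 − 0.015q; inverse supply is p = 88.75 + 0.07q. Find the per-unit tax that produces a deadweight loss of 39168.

81.6

Competitive equilibrium: 217 − 0.015q = 88.75 + 0.07q → q* = 1508.8235, p* = 194.3676.
A tax t gives Δq = t/0.085 and wedge t, so DWL = t²/0.17.
t²/0.17 = 39168 → t² = 6658.56 → t = 81.6.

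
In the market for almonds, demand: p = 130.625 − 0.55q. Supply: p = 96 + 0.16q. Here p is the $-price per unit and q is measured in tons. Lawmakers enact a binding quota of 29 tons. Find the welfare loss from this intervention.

Competitive equilibrium: 130.625 − 0.55q = 96 + 0.16q → q* = 48.7676, p* = 103.8028.
At q = 29: demand price = 130.625 − 0.55·29 = 114.675; supply price = 96 + 0.16·29 = 100.64.
Δq = 48.7676 − 29 = 19.7676; wedge = 114.675 − 100.64 = 14.035.
DWL = ½ × 19.7676 × 14.035 = $138.72.

$138.72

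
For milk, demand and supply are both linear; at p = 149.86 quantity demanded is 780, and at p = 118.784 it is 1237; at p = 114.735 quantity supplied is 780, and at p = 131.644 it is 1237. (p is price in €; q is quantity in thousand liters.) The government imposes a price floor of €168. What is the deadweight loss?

Demand slope = (118.784 − 149.86)/(1237 − 780) = −0.068, so p = 202.9 − 0.068q.
Supply slope = (131.644 − 114.735)/(1237 − 780) = 0.037, so p = 85.875 + 0.037q.
Competitive equilibrium: 202.9 − 0.068q = 85.875 + 0.037q → q* = 1114.5238, p* = 127.1124.
At the floor p = 168, quantity demanded = (202.9 − 168)/0.068 = 513.2353.
Sellers' marginal cost at q' = 513.2353: 85.875 + 0.037·513.2353 = 104.8647.
Δq = 1114.5238 − 513.2353 = 601.2885; wedge = 168 − 104.8647 = 63.1353.
Welfare loss = ½ × 601.2885 × 63.1353 = €18981.26 thousand.

€18981.26 thousand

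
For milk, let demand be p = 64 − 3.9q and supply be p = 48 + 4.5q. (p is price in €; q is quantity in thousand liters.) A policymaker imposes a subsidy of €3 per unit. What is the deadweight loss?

Competitive equilibrium: 64 − 3.9q = 48 + 4.5q → q* = 1.9048, p* = 56.5714.
The subsidy lowers effective supply by 3: p = 45 + 4.5q.
New quantity: 64 − 3.9q = 45 + 4.5q → q' = 2.2619.
Overproduction Δq = 2.2619 − 1.9048 = 0.3571; wedge = subsidy = 3.
Welfare loss = ½ × 0.3571 × 3 = €0.54 thousand.

€0.54 thousand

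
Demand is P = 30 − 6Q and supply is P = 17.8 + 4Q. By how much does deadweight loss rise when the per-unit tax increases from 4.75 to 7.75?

Competitive equilibrium: 30 − 6Q = 17.8 + 4Q → Q* = 1.22, P* = 22.68.
For a per-unit tax t: ΔQ = t/10, so DWL = ½·t·(t/10) = t²/20.
At t = 4.75: DWL = 1.128. At t = 7.75: DWL = 3.003.
Increase = 3.003 − 1.128 = 1.875.

1.875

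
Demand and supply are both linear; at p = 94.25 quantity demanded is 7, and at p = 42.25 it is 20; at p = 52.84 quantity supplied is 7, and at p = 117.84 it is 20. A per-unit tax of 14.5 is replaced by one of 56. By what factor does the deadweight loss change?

14.916

Demand slope = (42.25 − 94.25)/(20 − 7) = −4, so p = 122.25 − 4q.
Supply slope = (117.84 − 52.84)/(20 − 7) = 5, so p = 17.84 + 5q.
Competitive equilibrium: 122.25 − 4q = 17.84 + 5q → q* = 11.6011, p* = 75.8456.
For a per-unit tax t: Δq = t/9, so DWL = ½·t·(t/9) = t²/18.
At t = 14.5: DWL = 11.681. At t = 56: DWL = 174.222.
Ratio = (56/14.5)² = 14.916.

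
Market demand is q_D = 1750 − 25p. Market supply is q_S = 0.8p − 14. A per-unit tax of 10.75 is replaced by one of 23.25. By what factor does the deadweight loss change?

4.678

In inverse form: demand p = 70 − 0.04q, supply p = 17.5 + 1.25q.
Competitive equilibrium: 70 − 0.04q = 17.5 + 1.25q → q* = 40.6977, p* = 68.3721.
For a per-unit tax t: Δq = t/1.29, so DWL = ½·t·(t/1.29) = t²/2.58.
At t = 10.75: DWL = 44.792. At t = 23.25: DWL = 209.520.
Ratio = (23.25/10.75)² = 4.678.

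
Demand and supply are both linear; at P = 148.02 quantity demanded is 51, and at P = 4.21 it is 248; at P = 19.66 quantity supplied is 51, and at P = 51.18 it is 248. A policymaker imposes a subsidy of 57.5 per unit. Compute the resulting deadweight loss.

Demand slope = (4.21 − 148.02)/(248 − 51) = −0.73, so P = 185.25 − 0.73Q.
Supply slope = (51.18 − 19.66)/(248 − 51) = 0.16, so P = 11.5 + 0.16Q.
Competitive equilibrium: 185.25 − 0.73Q = 11.5 + 0.16Q → Q* = 195.22472, P* = 42.73596.
The subsidy lowers effective supply by 57.5: P = 0.16Q − 46.
New quantity: 185.25 − 0.73Q = 0.16Q − 46 → Q' = 259.83146.
Overproduction ΔQ = 259.83146 − 195.22472 = 64.60674; wedge = subsidy = 57.5.
The triangle = ½ × 64.60674 × 57.5 = 1857.44.

1857.44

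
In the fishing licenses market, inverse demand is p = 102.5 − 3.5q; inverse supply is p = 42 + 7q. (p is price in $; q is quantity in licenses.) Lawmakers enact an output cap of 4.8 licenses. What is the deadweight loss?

$4.86

Competitive equilibrium: 102.5 − 3.5q = 42 + 7q → q* = 5.7619, p* = 82.3333.
At q = 4.8: demand price = 102.5 − 3.5·4.8 = 85.7; supply price = 42 + 7·4.8 = 75.6.
Δq = 5.7619 − 4.8 = 0.9619; wedge = 85.7 − 75.6 = 10.1.
Welfare loss = ½ × 0.9619 × 10.1 = $4.86.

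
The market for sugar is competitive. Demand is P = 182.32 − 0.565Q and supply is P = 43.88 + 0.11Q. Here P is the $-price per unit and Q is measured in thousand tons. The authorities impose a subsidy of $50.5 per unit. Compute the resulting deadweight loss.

$1889.07 thousand

Competitive equilibrium: 182.32 − 0.565Q = 43.88 + 0.11Q → Q* = 205.0963, P* = 66.4406.
The subsidy lowers effective supply by 50.5: P = 0.11Q − 6.62.
New quantity: 182.32 − 0.565Q = 0.11Q − 6.62 → Q' = 279.9111.
Overproduction ΔQ = 279.9111 − 205.0963 = 74.8148; wedge = subsidy = 50.5.
Welfare loss = ½ × 74.8148 × 50.5 = $1889.07 thousand.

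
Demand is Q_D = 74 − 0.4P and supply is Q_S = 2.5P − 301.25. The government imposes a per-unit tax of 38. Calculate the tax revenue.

347.24

In inverse form: demand P = 185 − 2.5Q, supply P = 120.5 + 0.4Q.
Competitive equilibrium: 185 − 2.5Q = 120.5 + 0.4Q → Q* = 22.2414, P* = 129.3966.
With the tax, the buyer price exceeds the seller price by 38: (185 − 2.5Q) − (120.5 + 0.4Q) = 38 → Q' = 9.1379.
Tax revenue = 38 × 9.1379 = 347.24.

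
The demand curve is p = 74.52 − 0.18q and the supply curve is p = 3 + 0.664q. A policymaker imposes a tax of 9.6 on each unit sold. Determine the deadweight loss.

Competitive equilibrium: 74.52 − 0.18q = 3 + 0.664q → q* = 84.7393, p* = 59.2669.
With the tax, the buyer price exceeds the seller price by 9.6: (74.52 − 0.18q) − (3 + 0.664q) = 9.6 → q' = 73.3649.
Δq = 84.7393 − 73.3649 = 11.3744; the wedge equals the tax, 9.6.
Deadweight loss = ½ × 11.3744 × 9.6 = 54.60.

54.60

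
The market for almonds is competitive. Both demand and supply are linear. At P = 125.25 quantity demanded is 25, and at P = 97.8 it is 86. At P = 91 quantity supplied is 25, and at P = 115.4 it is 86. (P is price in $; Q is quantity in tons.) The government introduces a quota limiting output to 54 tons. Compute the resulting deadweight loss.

$54.21

Demand slope = (97.8 − 125.25)/(86 − 25) = −0.45, so P = 136.5 − 0.45Q.
Supply slope = (115.4 − 91)/(86 − 25) = 0.4, so P = 81 + 0.4Q.
Competitive equilibrium: 136.5 − 0.45Q = 81 + 0.4Q → Q* = 65.2941, P* = 107.1176.
At Q = 54: demand price = 136.5 − 0.45·54 = 112.2; supply price = 81 + 0.4·54 = 102.6.
ΔQ = 65.2941 − 54 = 11.2941; wedge = 112.2 − 102.6 = 9.6.
DWL = ½ × 11.2941 × 9.6 = $54.21.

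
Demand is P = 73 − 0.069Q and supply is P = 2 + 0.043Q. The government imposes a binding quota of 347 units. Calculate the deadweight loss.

Competitive equilibrium: 73 − 0.069Q = 2 + 0.043Q → Q* = 633.9286, P* = 29.2589.
At Q = 347: demand price = 73 − 0.069·347 = 49.057; supply price = 2 + 0.043·347 = 16.921.
ΔQ = 633.9286 − 347 = 286.9286; wedge = 49.057 − 16.921 = 32.136.
The triangle = ½ × 286.9286 × 32.136 = 4610.37.

4610.37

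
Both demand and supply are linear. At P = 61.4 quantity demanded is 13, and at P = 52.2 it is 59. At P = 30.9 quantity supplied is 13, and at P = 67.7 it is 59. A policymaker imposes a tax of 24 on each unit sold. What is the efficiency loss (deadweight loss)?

Demand slope = (52.2 − 61.4)/(59 − 13) = −0.2, so P = 64 − 0.2Q.
Supply slope = (67.7 − 30.9)/(59 − 13) = 0.8, so P = 20.5 + 0.8Q.
Competitive equilibrium: 64 − 0.2Q = 20.5 + 0.8Q → Q* = 43.5, P* = 55.3.
With the tax, the buyer price exceeds the seller price by 24: (64 − 0.2Q) − (20.5 + 0.8Q) = 24 → Q' = 19.5.
ΔQ = 43.5 − 19.5 = 24; the wedge equals the tax, 24.
DWL = ½ × 24 × 24 = 288.

288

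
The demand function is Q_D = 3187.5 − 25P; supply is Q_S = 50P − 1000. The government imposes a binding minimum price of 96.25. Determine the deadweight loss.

30628.26

In inverse form: demand P = 127.5 − 0.04Q, supply P = 20 + 0.02Q.
Competitive equilibrium: 127.5 − 0.04Q = 20 + 0.02Q → Q* = 1791.6667, P* = 55.8333.
At the floor P = 96.25, quantity demanded = (127.5 − 96.25)/0.04 = 781.25.
Sellers' marginal cost at Q' = 781.25: 20 + 0.02·781.25 = 35.625.
ΔQ = 1791.6667 − 781.25 = 1010.4167; wedge = 96.25 − 35.625 = 60.625.
DWL = ½ × 1010.4167 × 60.625 = 30628.26.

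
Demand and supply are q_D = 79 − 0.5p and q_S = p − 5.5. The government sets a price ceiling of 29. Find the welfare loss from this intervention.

1120.67

In inverse form: demand p = 158 − 2q, supply p = 5.5 + q.
Competitive equilibrium: 158 − 2q = 5.5 + q → q* = 50.8333, p* = 56.3333.
At the ceiling p = 29, quantity supplied = (29 − 5.5)/1 = 23.5.
Willingness to pay at q' = 23.5: 158 − 2·23.5 = 111.
Δq = 50.8333 − 23.5 = 27.3333; wedge = 111 − 29 = 82.
The triangle = ½ × 27.3333 × 82 = 1120.67.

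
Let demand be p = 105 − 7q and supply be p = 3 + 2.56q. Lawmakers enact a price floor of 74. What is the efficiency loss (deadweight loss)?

186.17

Competitive equilibrium: 105 − 7q = 3 + 2.56q → q* = 10.6695, p* = 30.3138.
At the floor p = 74, quantity demanded = (105 − 74)/7 = 4.4286.
Sellers' marginal cost at q' = 4.4286: 3 + 2.56·4.4286 = 14.3372.
Δq = 10.6695 − 4.4286 = 6.2409; wedge = 74 − 14.3372 = 59.6628.
Deadweight loss = ½ × 6.2409 × 59.6628 = 186.17.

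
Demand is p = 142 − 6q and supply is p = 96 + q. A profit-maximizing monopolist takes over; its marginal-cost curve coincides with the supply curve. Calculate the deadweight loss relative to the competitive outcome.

Competitive equilibrium: 142 − 6q = 96 + q → q* = 6.57143, p* = 102.57143.
Marginal revenue: MR = 142 − 12q. Set MR = MC: 142 − 12q = 96 + q → q_m = 3.53846.
Price p_m = 142 − 6·3.53846 = 120.76924; MC(q_m) = 96 + 1·3.53846 = 99.53846.
Competitive q* = 6.57143, so Δq = 3.03297; wedge = 120.76924 − 99.53846 = 21.23078.
Welfare loss = ½ × 3.03297 × 21.23078 = 32.20.

32.20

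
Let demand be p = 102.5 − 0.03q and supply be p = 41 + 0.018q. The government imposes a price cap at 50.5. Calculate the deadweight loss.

13625.29

Competitive equilibrium: 102.5 − 0.03q = 41 + 0.018q → q* = 1281.25, p* = 64.0625.
At the ceiling p = 50.5, quantity supplied = (50.5 − 41)/0.018 = 527.77778.
Willingness to pay at q' = 527.77778: 102.5 − 0.03·527.77778 = 86.66667.
Δq = 1281.25 − 527.77778 = 753.47222; wedge = 86.66667 − 50.5 = 36.16667.
Welfare loss = ½ × 753.47222 × 36.16667 = 13625.29.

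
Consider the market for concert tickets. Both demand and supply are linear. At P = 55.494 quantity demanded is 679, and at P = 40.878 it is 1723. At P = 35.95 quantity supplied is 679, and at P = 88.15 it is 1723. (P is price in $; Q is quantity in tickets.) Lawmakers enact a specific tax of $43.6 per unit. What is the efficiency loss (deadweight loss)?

Demand slope = (40.878 − 55.494)/(1723 − 679) = −0.014, so P = 65 − 0.014Q.
Supply slope = (88.15 − 35.95)/(1723 − 679) = 0.05, so P = 2 + 0.05Q.
Competitive equilibrium: 65 − 0.014Q = 2 + 0.05Q → Q* = 984.375, P* = 51.2188.
With the tax, the buyer price exceeds the seller price by 43.6: (65 − 0.014Q) − (2 + 0.05Q) = 43.6 → Q' = 303.125.
ΔQ = 984.375 − 303.125 = 681.25; the wedge equals the tax, 43.6.
Deadweight loss = ½ × 681.25 × 43.6 = $14851.25.

$14851.25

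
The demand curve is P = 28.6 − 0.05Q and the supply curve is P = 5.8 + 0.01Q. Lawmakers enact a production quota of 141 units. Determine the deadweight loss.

1713.63

Competitive equilibrium: 28.6 − 0.05Q = 5.8 + 0.01Q → Q* = 380, P* = 9.6.
At Q = 141: demand price = 28.6 − 0.05·141 = 21.55; supply price = 5.8 + 0.01·141 = 7.21.
ΔQ = 380 − 141 = 239; wedge = 21.55 − 7.21 = 14.34.
Deadweight loss = ½ × 239 × 14.34 = 1713.63.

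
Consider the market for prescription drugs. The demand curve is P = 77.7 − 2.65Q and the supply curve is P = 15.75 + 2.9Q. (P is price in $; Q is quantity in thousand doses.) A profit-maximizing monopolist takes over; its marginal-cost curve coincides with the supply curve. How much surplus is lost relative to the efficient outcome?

$36.11 thousand

Competitive equilibrium: 77.7 − 2.65Q = 15.75 + 2.9Q → Q* = 11.1622, P* = 48.1203.
Marginal revenue: MR = 77.7 − 5.3Q. Set MR = MC: 77.7 − 5.3Q = 15.75 + 2.9Q → Q_m = 7.5549.
Price P_m = 77.7 − 2.65·7.5549 = 57.6795; MC(Q_m) = 15.75 + 2.9·7.5549 = 37.6592.
Competitive Q* = 11.1622, so ΔQ = 3.6073; wedge = 57.6795 − 37.6592 = 20.0203.
The triangle = ½ × 3.6073 × 20.0203 = $36.11 thousand.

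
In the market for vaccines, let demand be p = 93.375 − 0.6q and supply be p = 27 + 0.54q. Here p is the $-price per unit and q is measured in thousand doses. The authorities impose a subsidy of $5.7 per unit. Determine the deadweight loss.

$14.25 thousand

Competitive equilibrium: 93.375 − 0.6q = 27 + 0.54q → q* = 58.2237, p* = 58.4408.
The subsidy lowers effective supply by 5.7: p = 21.3 + 0.54q.
New quantity: 93.375 − 0.6q = 21.3 + 0.54q → q' = 63.2237.
Overproduction Δq = 63.2237 − 58.2237 = 5; wedge = subsidy = 5.7.
DWL = ½ × 5 × 5.7 = $14.25 thousand.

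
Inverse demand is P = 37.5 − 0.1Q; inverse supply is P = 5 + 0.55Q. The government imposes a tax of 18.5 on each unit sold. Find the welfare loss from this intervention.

Competitive equilibrium: 37.5 − 0.1Q = 5 + 0.55Q → Q* = 50, P* = 32.5.
With the tax, the buyer price exceeds the seller price by 18.5: (37.5 − 0.1Q) − (5 + 0.55Q) = 18.5 → Q' = 21.5385.
ΔQ = 50 − 21.5385 = 28.4615; the wedge equals the tax, 18.5.
Deadweight loss = ½ × 28.4615 × 18.5 = 263.27.

263.27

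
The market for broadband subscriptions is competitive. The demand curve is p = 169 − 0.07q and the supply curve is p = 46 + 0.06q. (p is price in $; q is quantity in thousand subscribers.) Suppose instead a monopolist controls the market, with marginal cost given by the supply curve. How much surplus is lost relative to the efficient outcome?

Competitive equilibrium: 169 − 0.07q = 46 + 0.06q → q* = 946.1538, p* = 102.7692.
Marginal revenue: MR = 169 − 0.14q. Set MR = MC: 169 − 0.14q = 46 + 0.06q → q_m = 615.
Price p_m = 169 − 0.07·615 = 125.95; MC(q_m) = 46 + 0.06·615 = 82.9.
Competitive q* = 946.1538, so Δq = 331.1538; wedge = 125.95 − 82.9 = 43.05.
DWL = ½ × 331.1538 × 43.05 = $7128.09 thousand.

$7128.09 thousand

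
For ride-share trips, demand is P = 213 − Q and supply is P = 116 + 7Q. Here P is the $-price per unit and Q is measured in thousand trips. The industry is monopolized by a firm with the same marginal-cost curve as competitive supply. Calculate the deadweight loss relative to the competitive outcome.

Competitive equilibrium: 213 − Q = 116 + 7Q → Q* = 12.125, P* = 200.875.
Marginal revenue: MR = 213 − 2Q. Set MR = MC: 213 − 2Q = 116 + 7Q → Q_m = 10.7778.
Price P_m = 213 − 1·10.7778 = 202.2222; MC(Q_m) = 116 + 7·10.7778 = 191.4446.
Competitive Q* = 12.125, so ΔQ = 1.3472; wedge = 202.2222 − 191.4446 = 10.7776.
DWL = ½ × 1.3472 × 10.7776 = $7.26 thousand.

$7.26 thousand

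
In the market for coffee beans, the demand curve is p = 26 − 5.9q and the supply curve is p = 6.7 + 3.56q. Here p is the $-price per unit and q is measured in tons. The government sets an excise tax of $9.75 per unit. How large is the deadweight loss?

Competitive equilibrium: 26 − 5.9q = 6.7 + 3.56q → q* = 2.0402, p* = 13.963.
With the tax, the buyer price exceeds the seller price by 9.75: (26 − 5.9q) − (6.7 + 3.56q) = 9.75 → q' = 1.0095.
Δq = 2.0402 − 1.0095 = 1.0307; the wedge equals the tax, 9.75.
Welfare loss = ½ × 1.0307 × 9.75 = $5.02.

$5.02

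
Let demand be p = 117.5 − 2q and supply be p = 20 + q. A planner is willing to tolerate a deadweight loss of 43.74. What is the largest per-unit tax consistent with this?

16.2

Competitive equilibrium: 117.5 − 2q = 20 + q → q* = 32.5, p* = 52.5.
A tax t gives Δq = t/3 and wedge t, so DWL = t²/6.
t²/6 = 43.74 → t² = 262.44 → t = 16.2.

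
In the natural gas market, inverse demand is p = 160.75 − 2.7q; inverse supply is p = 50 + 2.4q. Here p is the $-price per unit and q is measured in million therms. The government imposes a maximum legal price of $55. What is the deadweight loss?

$982.84 million

Competitive equilibrium: 160.75 − 2.7q = 50 + 2.4q → q* = 21.715686, p* = 102.117647.
At the ceiling p = 55, quantity supplied = (55 − 50)/2.4 = 2.083333.
Willingness to pay at q' = 2.083333: 160.75 − 2.7·2.083333 = 155.125001.
Δq = 21.715686 − 2.083333 = 19.632353; wedge = 155.125001 − 55 = 100.125001.
The triangle = ½ × 19.632353 × 100.125001 = $982.84 million.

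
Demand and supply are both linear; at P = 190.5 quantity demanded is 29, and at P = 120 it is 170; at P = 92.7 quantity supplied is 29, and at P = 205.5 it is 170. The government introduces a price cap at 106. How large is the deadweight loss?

Demand slope = (120 − 190.5)/(170 − 29) = −0.5, so P = 205 − 0.5Q.
Supply slope = (205.5 − 92.7)/(170 − 29) = 0.8, so P = 69.5 + 0.8Q.
Competitive equilibrium: 205 − 0.5Q = 69.5 + 0.8Q → Q* = 104.2308, P* = 152.8846.
At the ceiling P = 106, quantity supplied = (106 − 69.5)/0.8 = 45.625.
Willingness to pay at Q' = 45.625: 205 − 0.5·45.625 = 182.1875.
ΔQ = 104.2308 − 45.625 = 58.6058; wedge = 182.1875 − 106 = 76.1875.
Welfare loss = ½ × 58.6058 × 76.1875 = 2232.51.

2232.51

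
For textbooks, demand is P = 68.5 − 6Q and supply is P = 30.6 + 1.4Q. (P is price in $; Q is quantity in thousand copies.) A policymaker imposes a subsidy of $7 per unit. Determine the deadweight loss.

Competitive equilibrium: 68.5 − 6Q = 30.6 + 1.4Q → Q* = 5.1216, P* = 37.7703.
The subsidy lowers effective supply by 7: P = 23.6 + 1.4Q.
New quantity: 68.5 − 6Q = 23.6 + 1.4Q → Q' = 6.0676.
Overproduction ΔQ = 6.0676 − 5.1216 = 0.946; wedge = subsidy = 7.
Welfare loss = ½ × 0.946 × 7 = $3.31 thousand.

$3.31 thousand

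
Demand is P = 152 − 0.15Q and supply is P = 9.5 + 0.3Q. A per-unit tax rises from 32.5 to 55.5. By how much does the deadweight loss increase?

Competitive equilibrium: 152 − 0.15Q = 9.5 + 0.3Q → Q* = 316.6667, P* = 104.5.
For a per-unit tax t: ΔQ = t/0.45, so DWL = ½·t·(t/0.45) = t²/0.9.
At t = 32.5: DWL = 1173.611. At t = 55.5: DWL = 3422.5.
Increase = 3422.5 − 1173.611 = 2248.89.

2248.89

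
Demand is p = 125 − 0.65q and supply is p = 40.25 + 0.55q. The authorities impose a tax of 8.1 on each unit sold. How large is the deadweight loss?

27.34

Competitive equilibrium: 125 − 0.65q = 40.25 + 0.55q → q* = 70.625, p* = 79.0938.
With the tax, the buyer price exceeds the seller price by 8.1: (125 − 0.65q) − (40.25 + 0.55q) = 8.1 → q' = 63.875.
Δq = 70.625 − 63.875 = 6.75; the wedge equals the tax, 8.1.
Deadweight loss = ½ × 6.75 × 8.1 = 27.34.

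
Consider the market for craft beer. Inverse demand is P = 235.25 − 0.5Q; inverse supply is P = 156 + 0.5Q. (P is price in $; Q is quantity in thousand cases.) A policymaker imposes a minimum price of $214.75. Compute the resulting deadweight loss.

$731.53 thousand

Competitive equilibrium: 235.25 − 0.5Q = 156 + 0.5Q → Q* = 79.25, P* = 195.625.
At the floor P = 214.75, quantity demanded = (235.25 − 214.75)/0.5 = 41.
Sellers' marginal cost at Q' = 41: 156 + 0.5·41 = 176.5.
ΔQ = 79.25 − 41 = 38.25; wedge = 214.75 − 176.5 = 38.25.
The triangle = ½ × 38.25 × 38.25 = $731.53 thousand.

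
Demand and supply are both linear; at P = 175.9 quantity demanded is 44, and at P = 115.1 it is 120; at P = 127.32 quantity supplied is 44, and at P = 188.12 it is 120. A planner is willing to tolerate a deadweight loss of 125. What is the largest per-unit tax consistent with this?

Demand slope = (115.1 − 175.9)/(120 − 44) = −0.8, so P = 211.1 − 0.8Q.
Supply slope = (188.12 − 127.32)/(120 − 44) = 0.8, so P = 92.12 + 0.8Q.
Competitive equilibrium: 211.1 − 0.8Q = 92.12 + 0.8Q → Q* = 74.3625, P* = 151.61.
A tax t gives ΔQ = t/1.6 and wedge t, so DWL = t²/3.2.
t²/3.2 = 125 → t² = 400 → t = 20.

20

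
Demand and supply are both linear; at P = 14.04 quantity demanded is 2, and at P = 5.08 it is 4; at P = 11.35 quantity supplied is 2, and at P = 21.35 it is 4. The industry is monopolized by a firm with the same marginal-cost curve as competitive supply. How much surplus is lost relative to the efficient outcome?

2.55

Demand slope = (5.08 − 14.04)/(4 − 2) = −4.48, so P = 23 − 4.48Q.
Supply slope = (21.35 − 11.35)/(4 − 2) = 5, so P = 1.35 + 5Q.
Competitive equilibrium: 23 − 4.48Q = 1.35 + 5Q → Q* = 2.2838, P* = 12.7688.
Marginal revenue: MR = 23 − 8.96Q. Set MR = MC: 23 − 8.96Q = 1.35 + 5Q → Q_m = 1.5509.
Price P_m = 23 − 4.48·1.5509 = 16.052; MC(Q_m) = 1.35 + 5·1.5509 = 9.1045.
Competitive Q* = 2.2838, so ΔQ = 0.7329; wedge = 16.052 − 9.1045 = 6.9475.
The triangle = ½ × 0.7329 × 6.9475 = 2.55.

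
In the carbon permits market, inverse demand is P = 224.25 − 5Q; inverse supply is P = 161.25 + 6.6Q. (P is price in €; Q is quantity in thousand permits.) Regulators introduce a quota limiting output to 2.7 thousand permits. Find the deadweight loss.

Competitive equilibrium: 224.25 − 5Q = 161.25 + 6.6Q → Q* = 5.431, P* = 197.0948.
At Q = 2.7: demand price = 224.25 − 5·2.7 = 210.75; supply price = 161.25 + 6.6·2.7 = 179.07.
ΔQ = 5.431 − 2.7 = 2.731; wedge = 210.75 − 179.07 = 31.68.
Deadweight loss = ½ × 2.731 × 31.68 = €43.26 thousand.

€43.26 thousand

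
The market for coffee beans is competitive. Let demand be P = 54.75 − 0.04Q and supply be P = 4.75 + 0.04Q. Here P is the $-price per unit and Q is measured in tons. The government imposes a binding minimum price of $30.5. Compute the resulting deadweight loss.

Competitive equilibrium: 54.75 − 0.04Q = 4.75 + 0.04Q → Q* = 625, P* = 29.75.
At the floor P = 30.5, quantity demanded = (54.75 − 30.5)/0.04 = 606.25.
Sellers' marginal cost at Q' = 606.25: 4.75 + 0.04·606.25 = 29.
ΔQ = 625 − 606.25 = 18.75; wedge = 30.5 − 29 = 1.5.
Welfare loss = ½ × 18.75 × 1.5 = $14.06.

$14.06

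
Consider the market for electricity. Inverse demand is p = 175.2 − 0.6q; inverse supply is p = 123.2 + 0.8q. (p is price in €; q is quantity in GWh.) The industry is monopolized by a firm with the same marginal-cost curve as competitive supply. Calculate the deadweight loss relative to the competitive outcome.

€86.91

Competitive equilibrium: 175.2 − 0.6q = 123.2 + 0.8q → q* = 37.1429, p* = 152.9143.
Marginal revenue: MR = 175.2 − 1.2q. Set MR = MC: 175.2 − 1.2q = 123.2 + 0.8q → q_m = 26.
Price p_m = 175.2 − 0.6·26 = 159.6; MC(q_m) = 123.2 + 0.8·26 = 144.
Competitive q* = 37.1429, so Δq = 11.1429; wedge = 159.6 − 144 = 15.6.
Deadweight loss = ½ × 11.1429 × 15.6 = €86.91.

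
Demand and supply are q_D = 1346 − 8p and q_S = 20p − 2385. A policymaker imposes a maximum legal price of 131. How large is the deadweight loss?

177.19

In inverse form: demand p = 168.25 − 0.125q, supply p = 119.25 + 0.05q.
Competitive equilibrium: 168.25 − 0.125q = 119.25 + 0.05q → q* = 280, p* = 133.25.
At the ceiling p = 131, quantity supplied = (131 − 119.25)/0.05 = 235.
Willingness to pay at q' = 235: 168.25 − 0.125·235 = 138.875.
Δq = 280 − 235 = 45; wedge = 138.875 − 131 = 7.875.
DWL = ½ × 45 × 7.875 = 177.19.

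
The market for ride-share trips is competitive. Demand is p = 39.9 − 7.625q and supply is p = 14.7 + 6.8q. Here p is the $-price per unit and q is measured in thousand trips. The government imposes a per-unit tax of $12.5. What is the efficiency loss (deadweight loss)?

Competitive equilibrium: 39.9 − 7.625q = 14.7 + 6.8q → q* = 1.747, p* = 26.5794.
With the tax, the buyer price exceeds the seller price by 12.5: (39.9 − 7.625q) − (14.7 + 6.8q) = 12.5 → q' = 0.8804.
Δq = 1.747 − 0.8804 = 0.8666; the wedge equals the tax, 12.5.
Deadweight loss = ½ × 0.8666 × 12.5 = $5.42 thousand.

$5.42 thousand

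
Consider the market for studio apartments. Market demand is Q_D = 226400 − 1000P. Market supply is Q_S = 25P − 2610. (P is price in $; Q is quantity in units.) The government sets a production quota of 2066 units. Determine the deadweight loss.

In inverse form: demand P = 226.4 − 0.001Q, supply P = 104.4 + 0.04Q.
Competitive equilibrium: 226.4 − 0.001Q = 104.4 + 0.04Q → Q* = 2975.6098, P* = 223.4244.
At Q = 2066: demand price = 226.4 − 0.001·2066 = 224.334; supply price = 104.4 + 0.04·2066 = 187.04.
ΔQ = 2975.6098 − 2066 = 909.6098; wedge = 224.334 − 187.04 = 37.294.
Welfare loss = ½ × 909.6098 × 37.294 = $16961.49.

$16961.49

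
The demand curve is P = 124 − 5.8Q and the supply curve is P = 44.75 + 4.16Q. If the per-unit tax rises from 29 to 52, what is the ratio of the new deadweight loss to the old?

3.215

Competitive equilibrium: 124 − 5.8Q = 44.75 + 4.16Q → Q* = 7.9568, P* = 77.8504.
For a per-unit tax t: ΔQ = t/9.96, so DWL = ½·t·(t/9.96) = t²/19.92.
At t = 29: DWL = 42.219. At t = 52: DWL = 135.743.
Ratio = (52/29)² = 3.215.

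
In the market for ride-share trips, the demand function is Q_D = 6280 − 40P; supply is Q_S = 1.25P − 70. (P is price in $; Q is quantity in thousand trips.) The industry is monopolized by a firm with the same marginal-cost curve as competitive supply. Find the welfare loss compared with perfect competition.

$5.35 thousand

In inverse form: demand P = 157 − 0.025Q, supply P = 56 + 0.8Q.
Competitive equilibrium: 157 − 0.025Q = 56 + 0.8Q → Q* = 122.4242, P* = 153.9394.
Marginal revenue: MR = 157 − 0.05Q. Set MR = MC: 157 − 0.05Q = 56 + 0.8Q → Q_m = 118.8235.
Price P_m = 157 − 0.025·118.8235 = 154.0294; MC(Q_m) = 56 + 0.8·118.8235 = 151.0588.
Competitive Q* = 122.4242, so ΔQ = 3.6007; wedge = 154.0294 − 151.0588 = 2.9706.
DWL = ½ × 3.6007 × 2.9706 = $5.35 thousand.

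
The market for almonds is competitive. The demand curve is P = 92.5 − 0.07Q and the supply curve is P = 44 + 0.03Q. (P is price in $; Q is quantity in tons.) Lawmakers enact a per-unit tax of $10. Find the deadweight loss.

Competitive equilibrium: 92.5 − 0.07Q = 44 + 0.03Q → Q* = 485, P* = 58.55.
With the tax, the buyer price exceeds the seller price by 10: (92.5 − 0.07Q) − (44 + 0.03Q) = 10 → Q' = 385.
ΔQ = 485 − 385 = 100; the wedge equals the tax, 10.
The triangle = ½ × 100 × 10 = $500.

$500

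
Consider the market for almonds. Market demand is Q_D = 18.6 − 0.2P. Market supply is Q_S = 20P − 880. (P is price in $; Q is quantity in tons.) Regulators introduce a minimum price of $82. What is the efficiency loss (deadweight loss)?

$142.14

In inverse form: demand P = 93 − 5Q, supply P = 44 + 0.05Q.
Competitive equilibrium: 93 − 5Q = 44 + 0.05Q → Q* = 9.703, P* = 44.4851.
At the floor P = 82, quantity demanded = (93 − 82)/5 = 2.2.
Sellers' marginal cost at Q' = 2.2: 44 + 0.05·2.2 = 44.11.
ΔQ = 9.703 − 2.2 = 7.503; wedge = 82 − 44.11 = 37.89.
The triangle = ½ × 7.503 × 37.89 = $142.14.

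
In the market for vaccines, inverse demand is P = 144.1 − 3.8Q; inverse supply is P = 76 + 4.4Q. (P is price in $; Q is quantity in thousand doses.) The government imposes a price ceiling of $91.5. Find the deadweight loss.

Competitive equilibrium: 144.1 − 3.8Q = 76 + 4.4Q → Q* = 8.3049, P* = 112.5415.
At the ceiling P = 91.5, quantity supplied = (91.5 − 76)/4.4 = 3.5227.
Willingness to pay at Q' = 3.5227: 144.1 − 3.8·3.5227 = 130.7137.
ΔQ = 8.3049 − 3.5227 = 4.7822; wedge = 130.7137 − 91.5 = 39.2137.
The triangle = ½ × 4.7822 × 39.2137 = $93.76 thousand.

$93.76 thousand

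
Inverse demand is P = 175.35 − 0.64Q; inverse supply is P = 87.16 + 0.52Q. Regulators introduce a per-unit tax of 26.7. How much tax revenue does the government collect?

Competitive equilibrium: 175.35 − 0.64Q = 87.16 + 0.52Q → Q* = 76.0259, P* = 126.6934.
With the tax, the buyer price exceeds the seller price by 26.7: (175.35 − 0.64Q) − (87.16 + 0.52Q) = 26.7 → Q' = 53.0086.
Tax revenue = 26.7 × 53.0086 = 1415.33.

1415.33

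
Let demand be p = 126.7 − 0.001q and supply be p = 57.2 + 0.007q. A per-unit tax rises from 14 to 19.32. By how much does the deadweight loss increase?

Competitive equilibrium: 126.7 − 0.001q = 57.2 + 0.007q → q* = 8687.5, p* = 118.0125.
For a per-unit tax t: Δq = t/0.008, so DWL = ½·t·(t/0.008) = t²/0.016.
At t = 14: DWL = 12250. At t = 19.32: DWL = 23328.9.
Increase = 23328.9 − 12250 = 11078.90.

11078.90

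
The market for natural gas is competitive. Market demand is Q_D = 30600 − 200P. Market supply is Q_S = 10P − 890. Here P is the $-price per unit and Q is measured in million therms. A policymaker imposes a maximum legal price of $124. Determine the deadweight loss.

$3536.01 million

In inverse form: demand P = 153 − 0.005Q, supply P = 89 + 0.1Q.
Competitive equilibrium: 153 − 0.005Q = 89 + 0.1Q → Q* = 609.5238, P* = 149.9524.
At the ceiling P = 124, quantity supplied = (124 − 89)/0.1 = 350.
Willingness to pay at Q' = 350: 153 − 0.005·350 = 151.25.
ΔQ = 609.5238 − 350 = 259.5238; wedge = 151.25 − 124 = 27.25.
Welfare loss = ½ × 259.5238 × 27.25 = $3536.01 million.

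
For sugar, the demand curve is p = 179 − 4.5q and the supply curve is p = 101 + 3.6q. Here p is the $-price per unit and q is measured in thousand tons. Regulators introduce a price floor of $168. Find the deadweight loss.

$209.09 thousand

Competitive equilibrium: 179 − 4.5q = 101 + 3.6q → q* = 9.6296, p* = 135.6667.
At the floor p = 168, quantity demanded = (179 − 168)/4.5 = 2.4444.
Sellers' marginal cost at q' = 2.4444: 101 + 3.6·2.4444 = 109.7998.
Δq = 9.6296 − 2.4444 = 7.1852; wedge = 168 − 109.7998 = 58.2002.
The triangle = ½ × 7.1852 × 58.2002 = $209.09 thousand.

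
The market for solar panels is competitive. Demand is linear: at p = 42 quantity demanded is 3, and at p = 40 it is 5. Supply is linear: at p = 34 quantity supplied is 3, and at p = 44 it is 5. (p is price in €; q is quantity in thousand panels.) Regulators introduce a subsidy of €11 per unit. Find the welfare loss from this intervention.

€10.08 thousand

Demand slope = (40 − 42)/(5 − 3) = −1, so p = 45 − q.
Supply slope = (44 − 34)/(5 − 3) = 5, so p = 19 + 5q.
Competitive equilibrium: 45 − q = 19 + 5q → q* = 4.3333, p* = 40.6667.
The subsidy lowers effective supply by 11: p = 8 + 5q.
New quantity: 45 − q = 8 + 5q → q' = 6.1667.
Overproduction Δq = 6.1667 − 4.3333 = 1.8334; wedge = subsidy = 11.
Deadweight loss = ½ × 1.8334 × 11 = €10.08 thousand.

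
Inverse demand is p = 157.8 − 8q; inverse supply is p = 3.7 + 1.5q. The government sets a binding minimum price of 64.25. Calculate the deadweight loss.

97.36

Competitive equilibrium: 157.8 − 8q = 3.7 + 1.5q → q* = 16.2211, p* = 28.0316.
At the floor p = 64.25, quantity demanded = (157.8 − 64.25)/8 = 11.6938.
Sellers' marginal cost at q' = 11.6938: 3.7 + 1.5·11.6938 = 21.2407.
Δq = 16.2211 − 11.6938 = 4.5273; wedge = 64.25 − 21.2407 = 43.0093.
The triangle = ½ × 4.5273 × 43.0093 = 97.36.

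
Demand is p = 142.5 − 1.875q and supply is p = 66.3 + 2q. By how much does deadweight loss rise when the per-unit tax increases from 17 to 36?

129.94

Competitive equilibrium: 142.5 − 1.875q = 66.3 + 2q → q* = 19.6645, p* = 105.629.
For a per-unit tax t: Δq = t/3.875, so DWL = ½·t·(t/3.875) = t²/7.75.
At t = 17: DWL = 37.29. At t = 36: DWL = 167.226.
Increase = 167.226 − 37.29 = 129.94.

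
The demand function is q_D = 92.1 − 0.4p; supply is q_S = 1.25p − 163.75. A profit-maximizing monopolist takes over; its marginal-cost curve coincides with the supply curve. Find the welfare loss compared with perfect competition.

277.29

In inverse form: demand p = 230.25 − 2.5q, supply p = 131 + 0.8q.
Competitive equilibrium: 230.25 − 2.5q = 131 + 0.8q → q* = 30.0758, p* = 155.0606.
Marginal revenue: MR = 230.25 − 5q. Set MR = MC: 230.25 − 5q = 131 + 0.8q → q_m = 17.1121.
Price p_m = 230.25 − 2.5·17.1121 = 187.4698; MC(q_m) = 131 + 0.8·17.1121 = 144.6897.
Competitive q* = 30.0758, so Δq = 12.9637; wedge = 187.4698 − 144.6897 = 42.7801.
Welfare loss = ½ × 12.9637 × 42.7801 = 277.29.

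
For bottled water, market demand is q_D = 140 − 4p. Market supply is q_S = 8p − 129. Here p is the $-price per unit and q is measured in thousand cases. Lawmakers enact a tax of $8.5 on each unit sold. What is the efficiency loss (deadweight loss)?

In inverse form: demand p = 35 − 0.25q, supply p = 16.125 + 0.125q.
Competitive equilibrium: 35 − 0.25q = 16.125 + 0.125q → q* = 50.3333, p* = 22.4167.
With the tax, the buyer price exceeds the seller price by 8.5: (35 − 0.25q) − (16.125 + 0.125q) = 8.5 → q' = 27.6667.
Δq = 50.3333 − 27.6667 = 22.6666; the wedge equals the tax, 8.5.
Welfare loss = ½ × 22.6666 × 8.5 = $96.33 thousand.

$96.33 thousand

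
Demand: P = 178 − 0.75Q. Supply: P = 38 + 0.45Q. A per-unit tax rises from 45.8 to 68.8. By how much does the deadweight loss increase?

1098.25

Competitive equilibrium: 178 − 0.75Q = 38 + 0.45Q → Q* = 116.6667, P* = 90.5.
For a per-unit tax t: ΔQ = t/1.2, so DWL = ½·t·(t/1.2) = t²/2.4.
At t = 45.8: DWL = 874.017. At t = 68.8: DWL = 1972.267.
Increase = 1972.267 − 874.017 = 1098.25.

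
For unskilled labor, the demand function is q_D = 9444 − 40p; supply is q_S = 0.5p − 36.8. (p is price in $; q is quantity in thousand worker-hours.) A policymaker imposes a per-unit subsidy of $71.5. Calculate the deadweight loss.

In inverse form: demand p = 236.1 − 0.025q, supply p = 73.6 + 2q.
Competitive equilibrium: 236.1 − 0.025q = 73.6 + 2q → q* = 80.24691, p* = 234.09383.
The subsidy lowers effective supply by 71.5: p = 2.1 + 2q.
New quantity: 236.1 − 0.025q = 2.1 + 2q → q' = 115.55556.
Overproduction Δq = 115.55556 − 80.24691 = 35.30865; wedge = subsidy = 71.5.
Deadweight loss = ½ × 35.30865 × 71.5 = $1262.28 thousand.

$1262.28 thousand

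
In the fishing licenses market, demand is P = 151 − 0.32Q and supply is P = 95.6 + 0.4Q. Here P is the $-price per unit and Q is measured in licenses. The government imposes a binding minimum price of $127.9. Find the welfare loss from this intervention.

Competitive equilibrium: 151 − 0.32Q = 95.6 + 0.4Q → Q* = 76.9444, P* = 126.3778.
At the floor P = 127.9, quantity demanded = (151 − 127.9)/0.32 = 72.1875.
Sellers' marginal cost at Q' = 72.1875: 95.6 + 0.4·72.1875 = 124.475.
ΔQ = 76.9444 − 72.1875 = 4.7569; wedge = 127.9 − 124.475 = 3.425.
Deadweight loss = ½ × 4.7569 × 3.425 = $8.15.

$8.15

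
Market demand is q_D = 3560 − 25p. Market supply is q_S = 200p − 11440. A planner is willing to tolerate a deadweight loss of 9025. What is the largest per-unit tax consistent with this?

28.5

In inverse form: demand p = 142.4 − 0.04q, supply p = 57.2 + 0.005q.
Competitive equilibrium: 142.4 − 0.04q = 57.2 + 0.005q → q* = 1893.3333, p* = 66.6667.
A tax t gives Δq = t/0.045 and wedge t, so DWL = t²/0.09.
t²/0.09 = 9025 → t² = 812.25 → t = 28.5.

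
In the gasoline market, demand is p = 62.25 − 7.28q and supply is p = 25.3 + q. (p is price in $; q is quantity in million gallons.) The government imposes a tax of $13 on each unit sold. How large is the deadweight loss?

$10.21 million

Competitive equilibrium: 62.25 − 7.28q = 25.3 + q → q* = 4.4626, p* = 29.7626.
With the tax, the buyer price exceeds the seller price by 13: (62.25 − 7.28q) − (25.3 + q) = 13 → q' = 2.8925.
Δq = 4.4626 − 2.8925 = 1.5701; the wedge equals the tax, 13.
The triangle = ½ × 1.5701 × 13 = $10.21 million.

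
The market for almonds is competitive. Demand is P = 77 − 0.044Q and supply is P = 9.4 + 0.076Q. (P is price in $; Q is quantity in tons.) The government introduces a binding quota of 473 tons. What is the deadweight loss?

$489.61

Competitive equilibrium: 77 − 0.044Q = 9.4 + 0.076Q → Q* = 563.3333, P* = 52.2133.
At Q = 473: demand price = 77 − 0.044·473 = 56.188; supply price = 9.4 + 0.076·473 = 45.348.
ΔQ = 563.3333 − 473 = 90.3333; wedge = 56.188 − 45.348 = 10.84.
The triangle = ½ × 90.3333 × 10.84 = $489.61.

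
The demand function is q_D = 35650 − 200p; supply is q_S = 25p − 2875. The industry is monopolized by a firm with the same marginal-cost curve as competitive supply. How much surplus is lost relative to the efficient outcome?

444.51

In inverse form: demand p = 178.25 − 0.005q, supply p = 115 + 0.04q.
Competitive equilibrium: 178.25 − 0.005q = 115 + 0.04q → q* = 1405.5556, p* = 171.2222.
Marginal revenue: MR = 178.25 − 0.01q. Set MR = MC: 178.25 − 0.01q = 115 + 0.04q → q_m = 1265.
Price p_m = 178.25 − 0.005·1265 = 171.925; MC(q_m) = 115 + 0.04·1265 = 165.6.
Competitive q* = 1405.5556, so Δq = 140.5556; wedge = 171.925 − 165.6 = 6.325.
Deadweight loss = ½ × 140.5556 × 6.325 = 444.51.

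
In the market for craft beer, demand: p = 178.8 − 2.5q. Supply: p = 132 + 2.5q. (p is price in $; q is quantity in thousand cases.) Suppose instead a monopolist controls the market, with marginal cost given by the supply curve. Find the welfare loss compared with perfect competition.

$24.336 thousand

Competitive equilibrium: 178.8 − 2.5q = 132 + 2.5q → q* = 9.36, p* = 155.4.
Marginal revenue: MR = 178.8 − 5q. Set MR = MC: 178.8 − 5q = 132 + 2.5q → q_m = 6.24.
Price p_m = 178.8 − 2.5·6.24 = 163.2; MC(q_m) = 132 + 2.5·6.24 = 147.6.
Competitive q* = 9.36, so Δq = 3.12; wedge = 163.2 − 147.6 = 15.6.
Deadweight loss = ½ × 3.12 × 15.6 = $24.336 thousand.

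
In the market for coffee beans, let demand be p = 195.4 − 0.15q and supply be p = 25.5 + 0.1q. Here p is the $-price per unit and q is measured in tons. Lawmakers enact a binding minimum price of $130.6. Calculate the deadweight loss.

$7663.22

Competitive equilibrium: 195.4 − 0.15q = 25.5 + 0.1q → q* = 679.6, p* = 93.46.
At the floor p = 130.6, quantity demanded = (195.4 − 130.6)/0.15 = 432.
Sellers' marginal cost at q' = 432: 25.5 + 0.1·432 = 68.7.
Δq = 679.6 − 432 = 247.6; wedge = 130.6 − 68.7 = 61.9.
The triangle = ½ × 247.6 × 61.9 = $7663.22.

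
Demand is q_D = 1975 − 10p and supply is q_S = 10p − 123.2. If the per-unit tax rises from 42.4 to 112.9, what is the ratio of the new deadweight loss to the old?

In inverse form: demand p = 197.5 − 0.1q, supply p = 12.32 + 0.1q.
Competitive equilibrium: 197.5 − 0.1q = 12.32 + 0.1q → q* = 925.9, p* = 104.91.
For a per-unit tax t: Δq = t/0.2, so DWL = ½·t·(t/0.2) = t²/0.4.
At t = 42.4: DWL = 4494.4. At t = 112.9: DWL = 31866.025.
Ratio = (112.9/42.4)² = 7.090.

7.090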